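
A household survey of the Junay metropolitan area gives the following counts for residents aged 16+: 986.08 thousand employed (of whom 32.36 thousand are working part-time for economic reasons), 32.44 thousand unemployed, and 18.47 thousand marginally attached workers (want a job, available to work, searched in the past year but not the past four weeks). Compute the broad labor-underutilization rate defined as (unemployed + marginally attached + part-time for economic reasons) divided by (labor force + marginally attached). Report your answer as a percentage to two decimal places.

Labor force = 986.08 + 32.44 = 1,018.52 thousand.
Numerator = 32.44 + 18.47 + 32.36 = 83.27 thousand.
Denominator = 1,018.52 + 18.47 = 1,036.99 thousand.
Broad rate = 83.27 / 1,036.99 = 8.03%.

Broad underutilization rate ≈ 8.03%.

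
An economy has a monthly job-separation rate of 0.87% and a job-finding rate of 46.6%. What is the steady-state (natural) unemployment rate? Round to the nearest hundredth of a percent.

At steady state the flows balance: s·E = f·U, so U/(E+U) = s/(s+f).
u* = 0.87 / (0.87 + 46.6) = 0.87 / 47.47 = 1.83%.

Steady-state unemployment rate ≈ 1.83%.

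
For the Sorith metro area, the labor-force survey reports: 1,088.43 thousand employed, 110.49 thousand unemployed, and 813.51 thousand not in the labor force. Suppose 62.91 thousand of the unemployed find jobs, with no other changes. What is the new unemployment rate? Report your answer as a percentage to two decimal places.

New unemployment rate ≈ 3.97%.

Initially, labor force = 1,088.43 + 110.49 = 1,198.92 thousand, so u = 110.49/1,198.92 = 9.22%.
After the change, unemployed falls and employed rises by 62.91; labor force unchanged → E = 1,151.34, U = 47.58, labor force = 1,198.92 thousand.
New unemployment rate = 47.58 / 1,198.92 = 3.97%.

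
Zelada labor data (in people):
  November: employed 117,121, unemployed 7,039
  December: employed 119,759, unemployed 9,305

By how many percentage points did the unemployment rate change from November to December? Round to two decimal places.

November: labor force = 117,121 + 7,039 = 124,160; u = 7,039/124,160 = 5.67%.
December: labor force = 119,759 + 9,305 = 129,064; u = 9,305/129,064 = 7.21%.
Change = 7.21% − 5.67% = +1.54 pp.

The unemployment rate changed by +1.54 percentage points.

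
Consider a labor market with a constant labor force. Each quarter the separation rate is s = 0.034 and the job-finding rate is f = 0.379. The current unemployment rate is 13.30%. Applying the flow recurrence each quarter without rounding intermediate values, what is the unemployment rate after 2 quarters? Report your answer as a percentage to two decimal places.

Unemployment rate after two quarters ≈ 9.98%.

With a fixed labor force, u_{t+1} = u_t + s·(1−u_t) − f·u_t = u_t·(1−s−f) + s.
Here 1−s−f = 0.587 and s = 0.034.
u_1 = 0.133000 × 0.587 + 0.034 = 0.112071.
u_2 = 0.112071 × 0.587 + 0.034 = 0.099786.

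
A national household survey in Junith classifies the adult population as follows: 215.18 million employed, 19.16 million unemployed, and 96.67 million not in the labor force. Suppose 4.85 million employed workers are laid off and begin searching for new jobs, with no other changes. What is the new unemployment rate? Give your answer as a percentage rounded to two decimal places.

Initially, labor force = 215.18 + 19.16 = 234.34 million, so u = 19.16/234.34 = 8.18%.
After the change, employed falls and unemployed rises by 4.85; labor force unchanged → E = 210.33, U = 24.01, labor force = 234.34 million.
New unemployment rate = 24.01 / 234.34 = 10.25%.

New unemployment rate ≈ 10.25%.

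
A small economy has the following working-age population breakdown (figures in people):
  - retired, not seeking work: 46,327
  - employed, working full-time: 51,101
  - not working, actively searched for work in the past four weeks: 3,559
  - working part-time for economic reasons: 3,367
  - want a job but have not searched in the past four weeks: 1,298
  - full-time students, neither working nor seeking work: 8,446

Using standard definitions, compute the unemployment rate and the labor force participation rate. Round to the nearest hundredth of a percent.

Employed = 51,101 + 3,367 = 54,468 (anyone who worked, including part-time for economic reasons, counts as employed).
Unemployed = 3,559.
Labor force = 54,468 + 3,559 = 58,027.
Not in labor force = 46,327 + 1,298 + 8,446 = 56,071 (those not working and not actively searching are outside the labor force — including those who want a job but have given up searching).
Civilian working-age population = 58,027 + 56,071 = 114,098.
Unemployment rate = 3,559 / 58,027 = 6.13%.
Labor force participation rate = 58,027 / 114,098 = 50.86%.

Unemployment rate ≈ 6.13%; labor force participation rate ≈ 50.86%.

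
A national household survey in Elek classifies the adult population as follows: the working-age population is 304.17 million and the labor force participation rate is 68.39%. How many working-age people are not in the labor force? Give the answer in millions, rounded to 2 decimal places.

About 96.15 million are not in the labor force.

Share not in the labor force = 1 − 0.6839 = 0.3161.
Not in labor force = 0.3161 × 304.17 ≈ 96.15 million.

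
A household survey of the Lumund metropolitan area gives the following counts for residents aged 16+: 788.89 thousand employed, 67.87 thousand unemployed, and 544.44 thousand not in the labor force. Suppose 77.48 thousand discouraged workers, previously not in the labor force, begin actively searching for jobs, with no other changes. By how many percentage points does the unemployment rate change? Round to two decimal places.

Initially, labor force = 788.89 + 67.87 = 856.76 thousand, so u = 67.87/856.76 = 7.92%.
After the change, unemployed and labor force both rise by 77.48 → E = 788.89, U = 145.35, labor force = 934.24 thousand.
New unemployment rate = 145.35 / 934.24 = 15.56%.
Change = 15.56% − 7.92% = +7.64 percentage points.

The unemployment rate changes by +7.64 percentage points.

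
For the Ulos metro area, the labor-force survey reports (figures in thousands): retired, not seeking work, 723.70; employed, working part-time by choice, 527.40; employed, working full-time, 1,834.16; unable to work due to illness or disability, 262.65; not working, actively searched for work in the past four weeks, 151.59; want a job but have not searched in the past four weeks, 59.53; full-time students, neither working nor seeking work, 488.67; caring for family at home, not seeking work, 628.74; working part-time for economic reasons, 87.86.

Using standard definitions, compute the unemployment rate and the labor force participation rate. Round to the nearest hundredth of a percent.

Unemployment rate ≈ 5.83%; labor force participation rate ≈ 54.59%.

Employed = 527.40 + 1,834.16 + 87.86 = 2,449.42 thousand (anyone who worked, including part-time for economic reasons, counts as employed).
Unemployed = 151.59 thousand.
Labor force = 2,449.42 + 151.59 = 2,601.01 thousand.
Not in labor force = 723.70 + 262.65 + 59.53 + 488.67 + 628.74 = 2,163.29 thousand (those not working and not actively searching are outside the labor force — including those who want a job but have given up searching).
Civilian working-age population = 2,601.01 + 2,163.29 = 4,764.30 thousand.
Unemployment rate = 151.59 / 2,601.01 = 5.83%.
Labor force participation rate = 2,601.01 / 4,764.30 = 54.59%.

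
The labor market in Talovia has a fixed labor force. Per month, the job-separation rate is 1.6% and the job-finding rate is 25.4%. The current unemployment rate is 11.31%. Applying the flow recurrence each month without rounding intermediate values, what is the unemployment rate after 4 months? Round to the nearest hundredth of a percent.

Unemployment rate after four months ≈ 7.45%.

With a fixed labor force, u_{t+1} = u_t + s·(1−u_t) − f·u_t = u_t·(1−s−f) + s.
Here 1−s−f = 0.730 and s = 0.016.
u_1 = 0.113100 × 0.730 + 0.016 = 0.098563.
u_2 = 0.098563 × 0.730 + 0.016 = 0.087951.
u_3 = 0.087951 × 0.730 + 0.016 = 0.080204.
u_4 = 0.080204 × 0.730 + 0.016 = 0.074549.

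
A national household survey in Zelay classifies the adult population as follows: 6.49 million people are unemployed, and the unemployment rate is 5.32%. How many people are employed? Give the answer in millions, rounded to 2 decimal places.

Labor force = U / u = 6.49 / 0.0532 ≈ 121.99 million.
Employed = labor force − unemployed = 121.99 − 6.49 = 115.50 million.

About 115.50 million are employed.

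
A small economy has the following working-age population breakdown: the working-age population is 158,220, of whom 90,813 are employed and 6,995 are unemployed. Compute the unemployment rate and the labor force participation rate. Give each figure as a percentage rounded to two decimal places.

Unemployment rate ≈ 7.15%; labor force participation rate ≈ 61.82%.

Labor force = employed + unemployed = 90,813 + 6,995 = 97,808.
Unemployment rate = 6,995 / 97,808 = 7.15%.
Labor force participation rate = 97,808 / 158,220 = 61.82%.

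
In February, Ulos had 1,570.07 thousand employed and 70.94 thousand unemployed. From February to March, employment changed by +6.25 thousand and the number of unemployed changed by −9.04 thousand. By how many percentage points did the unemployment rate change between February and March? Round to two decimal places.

The unemployment rate changed by −0.54 percentage points.

February: labor force = 1,570.07 + 70.94 = 1,641.01; u = 70.94/1,641.01 = 4.32%.
March: labor force = 1,576.32 + 61.90 = 1,638.22; u = 61.90/1,638.22 = 3.78%.
Change = 3.78% − 4.32% = −0.54 pp.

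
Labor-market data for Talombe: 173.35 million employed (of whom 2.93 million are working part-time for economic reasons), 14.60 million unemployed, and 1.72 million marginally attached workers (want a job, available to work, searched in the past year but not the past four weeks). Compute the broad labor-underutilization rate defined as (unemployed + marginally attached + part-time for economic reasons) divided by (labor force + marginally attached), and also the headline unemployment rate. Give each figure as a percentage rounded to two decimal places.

Broad underutilization rate ≈ 10.15%; headline unemployment rate ≈ 7.77%.

Labor force = 173.35 + 14.60 = 187.95 million.
Numerator = 14.60 + 1.72 + 2.93 = 19.25 million.
Denominator = 187.95 + 1.72 = 189.67 million.
Broad rate = 19.25 / 189.67 = 10.15%.
Headline unemployment rate = 14.60 / 187.95 = 7.77%.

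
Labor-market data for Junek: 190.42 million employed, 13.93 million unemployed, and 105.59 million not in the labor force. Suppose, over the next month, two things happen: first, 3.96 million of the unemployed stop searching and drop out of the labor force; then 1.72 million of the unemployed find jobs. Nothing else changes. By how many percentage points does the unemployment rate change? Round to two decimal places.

Initially, labor force = 190.42 + 13.93 = 204.35 million, so u = 13.93/204.35 = 6.82%.
After the first change, unemployed and labor force both fall by 3.96 → E = 190.42, U = 9.97, labor force = 200.39 million.
After the second change, unemployed falls and employed rises by 1.72; labor force unchanged → E = 192.14, U = 8.25, labor force = 200.39 million.
New unemployment rate = 8.25 / 200.39 = 4.12%.
Change = 4.12% − 6.82% = −2.70 percentage points.

The unemployment rate changes by −2.70 percentage points.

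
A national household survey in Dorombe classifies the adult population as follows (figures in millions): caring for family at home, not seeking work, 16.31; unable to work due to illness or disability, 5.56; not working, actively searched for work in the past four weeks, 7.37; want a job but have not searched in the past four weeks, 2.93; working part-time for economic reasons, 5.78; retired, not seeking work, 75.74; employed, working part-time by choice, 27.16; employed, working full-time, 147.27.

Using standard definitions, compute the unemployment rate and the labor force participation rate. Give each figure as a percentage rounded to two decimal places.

Unemployment rate ≈ 3.93%; labor force participation rate ≈ 65.10%.

Employed = 5.78 + 27.16 + 147.27 = 180.21 million (anyone who worked, including part-time for economic reasons, counts as employed).
Unemployed = 7.37 million.
Labor force = 180.21 + 7.37 = 187.58 million.
Not in labor force = 16.31 + 5.56 + 2.93 + 75.74 = 100.54 million (those not working and not actively searching are outside the labor force — including those who want a job but have given up searching).
Civilian working-age population = 187.58 + 100.54 = 288.12 million.
Unemployment rate = 7.37 / 187.58 = 3.93%.
Labor force participation rate = 187.58 / 288.12 = 65.10%.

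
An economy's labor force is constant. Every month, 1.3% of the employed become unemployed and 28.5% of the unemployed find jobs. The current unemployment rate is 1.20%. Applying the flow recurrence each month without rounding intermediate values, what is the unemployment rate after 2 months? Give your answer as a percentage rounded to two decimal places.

Unemployment rate after two months ≈ 2.80%.

With a fixed labor force, u_{t+1} = u_t + s·(1−u_t) − f·u_t = u_t·(1−s−f) + s.
Here 1−s−f = 0.702 and s = 0.013.
u_1 = 0.012000 × 0.702 + 0.013 = 0.021424.
u_2 = 0.021424 × 0.702 + 0.013 = 0.028040.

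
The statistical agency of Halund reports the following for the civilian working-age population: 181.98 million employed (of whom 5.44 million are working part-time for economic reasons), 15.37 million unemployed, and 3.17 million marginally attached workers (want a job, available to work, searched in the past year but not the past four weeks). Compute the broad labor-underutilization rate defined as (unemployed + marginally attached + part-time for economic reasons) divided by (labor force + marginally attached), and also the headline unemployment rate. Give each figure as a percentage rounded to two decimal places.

Broad underutilization rate ≈ 11.96%; headline unemployment rate ≈ 7.79%.

Labor force = 181.98 + 15.37 = 197.35 million.
Numerator = 15.37 + 3.17 + 5.44 = 23.98 million.
Denominator = 197.35 + 3.17 = 200.52 million.
Broad rate = 23.98 / 200.52 = 11.96%.
Headline unemployment rate = 15.37 / 197.35 = 7.79%.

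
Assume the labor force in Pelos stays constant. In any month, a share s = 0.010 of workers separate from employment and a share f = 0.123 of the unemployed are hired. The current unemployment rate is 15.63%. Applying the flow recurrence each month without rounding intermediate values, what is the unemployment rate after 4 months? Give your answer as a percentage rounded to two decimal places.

With a fixed labor force, u_{t+1} = u_t + s·(1−u_t) − f·u_t = u_t·(1−s−f) + s.
Here 1−s−f = 0.867 and s = 0.010.
u_1 = 0.156300 × 0.867 + 0.010 = 0.145512.
u_2 = 0.145512 × 0.867 + 0.010 = 0.136159.
u_3 = 0.136159 × 0.867 + 0.010 = 0.128050.
u_4 = 0.128050 × 0.867 + 0.010 = 0.121019.

Unemployment rate after four months ≈ 12.10%.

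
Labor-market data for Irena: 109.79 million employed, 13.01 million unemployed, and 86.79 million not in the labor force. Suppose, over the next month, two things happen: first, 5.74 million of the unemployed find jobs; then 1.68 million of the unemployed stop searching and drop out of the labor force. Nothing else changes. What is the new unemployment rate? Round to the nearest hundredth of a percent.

Initially, labor force = 109.79 + 13.01 = 122.80 million, so u = 13.01/122.80 = 10.59%.
After the first change, unemployed falls and employed rises by 5.74; labor force unchanged → E = 115.53, U = 7.27, labor force = 122.80 million.
After the second change, unemployed and labor force both fall by 1.68 → E = 115.53, U = 5.59, labor force = 121.12 million.
New unemployment rate = 5.59 / 121.12 = 4.62%.

New unemployment rate ≈ 4.62%.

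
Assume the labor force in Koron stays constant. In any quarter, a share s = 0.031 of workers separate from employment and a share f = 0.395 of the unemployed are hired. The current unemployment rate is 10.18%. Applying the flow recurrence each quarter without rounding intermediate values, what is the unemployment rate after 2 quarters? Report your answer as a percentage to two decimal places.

With a fixed labor force, u_{t+1} = u_t + s·(1−u_t) − f·u_t = u_t·(1−s−f) + s.
Here 1−s−f = 0.574 and s = 0.031.
u_1 = 0.101800 × 0.574 + 0.031 = 0.089433.
u_2 = 0.089433 × 0.574 + 0.031 = 0.082335.

Unemployment rate after two quarters ≈ 8.23%.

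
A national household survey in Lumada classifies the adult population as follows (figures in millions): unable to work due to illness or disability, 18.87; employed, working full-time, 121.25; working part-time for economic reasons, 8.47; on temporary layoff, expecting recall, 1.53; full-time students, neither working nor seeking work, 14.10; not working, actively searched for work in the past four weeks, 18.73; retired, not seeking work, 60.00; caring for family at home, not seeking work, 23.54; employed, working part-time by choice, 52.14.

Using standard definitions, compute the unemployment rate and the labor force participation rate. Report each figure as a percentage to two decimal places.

Unemployment rate ≈ 10.02%; labor force participation rate ≈ 63.43%.

Employed = 121.25 + 8.47 + 52.14 = 181.86 million (anyone who worked, including part-time for economic reasons, counts as employed).
Unemployed = 1.53 + 18.73 = 20.26 million (jobless and actively searching, or on temporary layoff).
Labor force = 181.86 + 20.26 = 202.12 million.
Not in labor force = 18.87 + 14.10 + 60.00 + 23.54 = 116.51 million (those not working and not actively searching are outside the labor force).
Civilian working-age population = 202.12 + 116.51 = 318.63 million.
Unemployment rate = 20.26 / 202.12 = 10.02%.
Labor force participation rate = 202.12 / 318.63 = 63.43%.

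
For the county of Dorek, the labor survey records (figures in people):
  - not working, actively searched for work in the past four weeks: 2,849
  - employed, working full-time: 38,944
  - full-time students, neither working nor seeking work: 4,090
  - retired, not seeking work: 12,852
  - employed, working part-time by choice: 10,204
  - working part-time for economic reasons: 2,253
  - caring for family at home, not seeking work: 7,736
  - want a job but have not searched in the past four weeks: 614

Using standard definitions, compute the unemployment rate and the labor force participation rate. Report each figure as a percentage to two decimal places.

Unemployment rate ≈ 5.25%; labor force participation rate ≈ 68.20%.

Employed = 38,944 + 10,204 + 2,253 = 51,401 (anyone who worked, including part-time for economic reasons, counts as employed).
Unemployed = 2,849.
Labor force = 51,401 + 2,849 = 54,250.
Not in labor force = 4,090 + 12,852 + 7,736 + 614 = 25,292 (those not working and not actively searching are outside the labor force — including those who want a job but have given up searching).
Civilian working-age population = 54,250 + 25,292 = 79,542.
Unemployment rate = 2,849 / 54,250 = 5.25%.
Labor force participation rate = 54,250 / 79,542 = 68.20%.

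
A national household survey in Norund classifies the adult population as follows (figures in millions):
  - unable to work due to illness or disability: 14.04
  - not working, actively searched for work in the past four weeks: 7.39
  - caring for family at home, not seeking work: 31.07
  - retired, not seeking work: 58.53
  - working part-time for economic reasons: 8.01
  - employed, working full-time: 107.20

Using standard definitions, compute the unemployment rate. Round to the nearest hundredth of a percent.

Unemployment rate ≈ 6.03%.

Employed = 8.01 + 107.20 = 115.21 million (anyone who worked, including part-time for economic reasons, counts as employed).
Unemployed = 7.39 million.
Labor force = 115.21 + 7.39 = 122.60 million.
Unemployment rate = 7.39 / 122.60 = 6.03%.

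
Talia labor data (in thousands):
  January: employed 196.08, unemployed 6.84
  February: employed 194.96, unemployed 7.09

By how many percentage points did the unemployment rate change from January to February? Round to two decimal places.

January: labor force = 196.08 + 6.84 = 202.92; u = 6.84/202.92 = 3.37%.
February: labor force = 194.96 + 7.09 = 202.05; u = 7.09/202.05 = 3.51%.
Change = 3.51% − 3.37% = +0.14 pp.

The unemployment rate changed by +0.14 percentage points.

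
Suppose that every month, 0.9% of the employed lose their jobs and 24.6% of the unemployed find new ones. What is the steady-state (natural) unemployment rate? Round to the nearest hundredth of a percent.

At steady state the flows balance: s·E = f·U, so U/(E+U) = s/(s+f).
u* = 0.9 / (0.9 + 24.6) = 0.9 / 25.50 = 3.53%.

Steady-state unemployment rate ≈ 3.53%.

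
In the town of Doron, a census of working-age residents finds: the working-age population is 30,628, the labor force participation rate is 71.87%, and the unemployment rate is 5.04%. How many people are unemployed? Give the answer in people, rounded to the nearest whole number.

About 1,109 are unemployed.

Labor force = 0.7187 × 30,628 = 22,012.
Unemployed = 0.0504 × 22,012 ≈ 1,109.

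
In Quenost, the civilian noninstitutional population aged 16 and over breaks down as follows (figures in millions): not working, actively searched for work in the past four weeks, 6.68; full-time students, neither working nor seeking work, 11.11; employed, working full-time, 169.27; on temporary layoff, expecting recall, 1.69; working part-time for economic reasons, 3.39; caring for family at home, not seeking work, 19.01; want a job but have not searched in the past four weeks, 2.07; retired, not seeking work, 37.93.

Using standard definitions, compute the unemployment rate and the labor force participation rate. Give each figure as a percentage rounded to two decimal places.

Employed = 169.27 + 3.39 = 172.66 million (anyone who worked, including part-time for economic reasons, counts as employed).
Unemployed = 6.68 + 1.69 = 8.37 million (jobless and actively searching, or on temporary layoff).
Labor force = 172.66 + 8.37 = 181.03 million.
Not in labor force = 11.11 + 19.01 + 2.07 + 37.93 = 70.12 million (those not working and not actively searching are outside the labor force — including those who want a job but have given up searching).
Civilian working-age population = 181.03 + 70.12 = 251.15 million.
Unemployment rate = 8.37 / 181.03 = 4.62%.
Labor force participation rate = 181.03 / 251.15 = 72.08%.

Unemployment rate ≈ 4.62%; labor force participation rate ≈ 72.08%.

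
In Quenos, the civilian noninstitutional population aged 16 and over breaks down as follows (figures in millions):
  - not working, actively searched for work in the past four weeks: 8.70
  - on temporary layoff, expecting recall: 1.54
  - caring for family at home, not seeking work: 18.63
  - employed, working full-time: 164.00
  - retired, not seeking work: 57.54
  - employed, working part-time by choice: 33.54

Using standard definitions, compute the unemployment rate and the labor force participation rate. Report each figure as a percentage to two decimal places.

Unemployment rate ≈ 4.93%; labor force participation rate ≈ 73.17%.

Employed = 164.00 + 33.54 = 197.54 million.
Unemployed = 8.70 + 1.54 = 10.24 million (jobless and actively searching, or on temporary layoff).
Labor force = 197.54 + 10.24 = 207.78 million.
Not in labor force = 18.63 + 57.54 = 76.17 million (those not working and not actively searching are outside the labor force).
Civilian working-age population = 207.78 + 76.17 = 283.95 million.
Unemployment rate = 10.24 / 207.78 = 4.93%.
Labor force participation rate = 207.78 / 283.95 = 73.17%.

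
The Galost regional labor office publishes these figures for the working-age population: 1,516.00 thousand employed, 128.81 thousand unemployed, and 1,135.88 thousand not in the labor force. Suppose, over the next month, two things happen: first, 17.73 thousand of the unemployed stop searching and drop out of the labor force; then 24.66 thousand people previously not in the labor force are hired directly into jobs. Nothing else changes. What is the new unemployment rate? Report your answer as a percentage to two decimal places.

New unemployment rate ≈ 6.73%.

Initially, labor force = 1,516.00 + 128.81 = 1,644.81 thousand, so u = 128.81/1,644.81 = 7.83%.
After the first change, unemployed and labor force both fall by 17.73 → E = 1,516.00, U = 111.08, labor force = 1,627.08 thousand.
After the second change, employed and labor force both rise by 24.66; unemployed unchanged → E = 1,540.66, U = 111.08, labor force = 1,651.74 thousand.
New unemployment rate = 111.08 / 1,651.74 = 6.73%.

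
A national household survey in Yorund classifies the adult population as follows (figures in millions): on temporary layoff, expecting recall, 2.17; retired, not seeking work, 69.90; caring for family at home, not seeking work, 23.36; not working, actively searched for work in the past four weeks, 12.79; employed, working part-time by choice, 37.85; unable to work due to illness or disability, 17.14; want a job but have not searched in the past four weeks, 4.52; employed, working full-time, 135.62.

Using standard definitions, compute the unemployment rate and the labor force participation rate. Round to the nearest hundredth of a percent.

Employed = 37.85 + 135.62 = 173.47 million.
Unemployed = 2.17 + 12.79 = 14.96 million (jobless and actively searching, or on temporary layoff).
Labor force = 173.47 + 14.96 = 188.43 million.
Not in labor force = 69.90 + 23.36 + 17.14 + 4.52 = 114.92 million (those not working and not actively searching are outside the labor force — including those who want a job but have given up searching).
Civilian working-age population = 188.43 + 114.92 = 303.35 million.
Unemployment rate = 14.96 / 188.43 = 7.94%.
Labor force participation rate = 188.43 / 303.35 = 62.12%.

Unemployment rate ≈ 7.94%; labor force participation rate ≈ 62.12%.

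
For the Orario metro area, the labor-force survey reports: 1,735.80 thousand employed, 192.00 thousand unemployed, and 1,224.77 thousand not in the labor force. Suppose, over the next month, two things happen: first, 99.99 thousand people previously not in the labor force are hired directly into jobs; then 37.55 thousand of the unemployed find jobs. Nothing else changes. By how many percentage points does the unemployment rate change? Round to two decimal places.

Initially, labor force = 1,735.80 + 192.00 = 1,927.80 thousand, so u = 192.00/1,927.80 = 9.96%.
After the first change, employed and labor force both rise by 99.99; unemployed unchanged → E = 1,835.79, U = 192.00, labor force = 2,027.79 thousand.
After the second change, unemployed falls and employed rises by 37.55; labor force unchanged → E = 1,873.34, U = 154.45, labor force = 2,027.79 thousand.
New unemployment rate = 154.45 / 2,027.79 = 7.62%.
Change = 7.62% − 9.96% = −2.34 percentage points.

The unemployment rate changes by −2.34 percentage points.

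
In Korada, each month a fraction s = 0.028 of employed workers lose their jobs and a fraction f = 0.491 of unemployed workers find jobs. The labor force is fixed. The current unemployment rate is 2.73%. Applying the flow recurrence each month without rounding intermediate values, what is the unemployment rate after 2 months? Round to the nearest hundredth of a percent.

With a fixed labor force, u_{t+1} = u_t + s·(1−u_t) − f·u_t = u_t·(1−s−f) + s.
Here 1−s−f = 0.481 and s = 0.028.
u_1 = 0.027300 × 0.481 + 0.028 = 0.041131.
u_2 = 0.041131 × 0.481 + 0.028 = 0.047784.

Unemployment rate after two months ≈ 4.78%.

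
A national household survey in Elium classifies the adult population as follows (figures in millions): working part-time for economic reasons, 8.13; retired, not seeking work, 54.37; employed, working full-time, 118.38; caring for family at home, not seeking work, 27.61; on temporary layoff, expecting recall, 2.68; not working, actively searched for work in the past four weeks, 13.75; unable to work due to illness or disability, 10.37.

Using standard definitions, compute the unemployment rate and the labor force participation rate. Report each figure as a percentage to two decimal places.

Unemployment rate ≈ 11.49%; labor force participation rate ≈ 60.75%.

Employed = 8.13 + 118.38 = 126.51 million (anyone who worked, including part-time for economic reasons, counts as employed).
Unemployed = 2.68 + 13.75 = 16.43 million (jobless and actively searching, or on temporary layoff).
Labor force = 126.51 + 16.43 = 142.94 million.
Not in labor force = 54.37 + 27.61 + 10.37 = 92.35 million (those not working and not actively searching are outside the labor force).
Civilian working-age population = 142.94 + 92.35 = 235.29 million.
Unemployment rate = 16.43 / 142.94 = 11.49%.
Labor force participation rate = 142.94 / 235.29 = 60.75%.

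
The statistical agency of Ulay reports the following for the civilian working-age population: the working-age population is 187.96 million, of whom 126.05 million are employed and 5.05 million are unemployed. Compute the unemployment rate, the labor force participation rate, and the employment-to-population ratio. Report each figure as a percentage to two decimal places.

Unemployment rate ≈ 3.85%; labor force participation rate ≈ 69.75%; employment-population ratio ≈ 67.06%.

Labor force = employed + unemployed = 126.05 + 5.05 = 131.10 million.
Unemployment rate = 5.05 / 131.10 = 3.85%.
Labor force participation rate = 131.10 / 187.96 = 69.75%.
Employment-population ratio = 126.05 / 187.96 = 67.06%.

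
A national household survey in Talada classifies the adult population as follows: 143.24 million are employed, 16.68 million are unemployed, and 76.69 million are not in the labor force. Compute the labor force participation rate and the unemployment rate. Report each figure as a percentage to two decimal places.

Labor force participation rate ≈ 67.59%; unemployment rate ≈ 10.43%.

Labor force = employed + unemployed = 143.24 + 16.68 = 159.92 million.
Working-age population = 159.92 + 76.69 = 236.61 million.
Unemployment rate = 16.68 / 159.92 = 10.43%.
Labor force participation rate = 159.92 / 236.61 = 67.59%.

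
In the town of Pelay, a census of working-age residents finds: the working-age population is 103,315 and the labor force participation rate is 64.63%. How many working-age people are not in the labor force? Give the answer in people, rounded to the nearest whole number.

About 36,543 are not in the labor force.

Share not in the labor force = 1 − 0.6463 = 0.3537.
Not in labor force = 0.3537 × 103,315 ≈ 36,543.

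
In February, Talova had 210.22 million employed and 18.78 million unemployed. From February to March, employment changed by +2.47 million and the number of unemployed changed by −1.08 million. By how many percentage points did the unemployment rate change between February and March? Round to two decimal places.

The unemployment rate changed by −0.52 percentage points.

February: labor force = 210.22 + 18.78 = 229.00; u = 18.78/229.00 = 8.20%.
March: labor force = 212.69 + 17.70 = 230.39; u = 17.70/230.39 = 7.68%.
Change = 7.68% − 8.20% = −0.52 pp.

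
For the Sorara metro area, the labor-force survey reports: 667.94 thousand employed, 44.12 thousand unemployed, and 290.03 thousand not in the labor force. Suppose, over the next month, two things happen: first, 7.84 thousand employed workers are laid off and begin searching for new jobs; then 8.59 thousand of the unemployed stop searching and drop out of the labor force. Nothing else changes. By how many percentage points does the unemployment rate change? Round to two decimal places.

The unemployment rate changes by −0.03 percentage points.

Initially, labor force = 667.94 + 44.12 = 712.06 thousand, so u = 44.12/712.06 = 6.20%.
After the first change, employed falls and unemployed rises by 7.84; labor force unchanged → E = 660.10, U = 51.96, labor force = 712.06 thousand.
After the second change, unemployed and labor force both fall by 8.59 → E = 660.10, U = 43.37, labor force = 703.47 thousand.
New unemployment rate = 43.37 / 703.47 = 6.17%.
Change = 6.17% − 6.20% = −0.03 percentage points.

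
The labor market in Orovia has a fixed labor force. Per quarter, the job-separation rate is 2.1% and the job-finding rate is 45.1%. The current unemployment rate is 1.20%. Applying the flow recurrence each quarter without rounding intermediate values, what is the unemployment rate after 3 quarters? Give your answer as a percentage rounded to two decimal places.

Unemployment rate after three quarters ≈ 3.97%.

With a fixed labor force, u_{t+1} = u_t + s·(1−u_t) − f·u_t = u_t·(1−s−f) + s.
Here 1−s−f = 0.528 and s = 0.021.
u_1 = 0.012000 × 0.528 + 0.021 = 0.027336.
u_2 = 0.027336 × 0.528 + 0.021 = 0.035433.
u_3 = 0.035433 × 0.528 + 0.021 = 0.039709.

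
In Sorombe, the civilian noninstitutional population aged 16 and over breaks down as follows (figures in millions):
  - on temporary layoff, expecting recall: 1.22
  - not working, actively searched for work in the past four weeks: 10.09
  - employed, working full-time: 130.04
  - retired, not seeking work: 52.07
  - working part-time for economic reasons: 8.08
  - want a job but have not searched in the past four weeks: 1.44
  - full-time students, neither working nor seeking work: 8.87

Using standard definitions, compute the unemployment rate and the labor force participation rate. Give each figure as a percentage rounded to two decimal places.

Employed = 130.04 + 8.08 = 138.12 million (anyone who worked, including part-time for economic reasons, counts as employed).
Unemployed = 1.22 + 10.09 = 11.31 million (jobless and actively searching, or on temporary layoff).
Labor force = 138.12 + 11.31 = 149.43 million.
Not in labor force = 52.07 + 1.44 + 8.87 = 62.38 million (those not working and not actively searching are outside the labor force — including those who want a job but have given up searching).
Civilian working-age population = 149.43 + 62.38 = 211.81 million.
Unemployment rate = 11.31 / 149.43 = 7.57%.
Labor force participation rate = 149.43 / 211.81 = 70.55%.

Unemployment rate ≈ 7.57%; labor force participation rate ≈ 70.55%.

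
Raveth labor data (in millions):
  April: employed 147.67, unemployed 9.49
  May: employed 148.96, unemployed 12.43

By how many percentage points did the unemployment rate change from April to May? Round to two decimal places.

April: labor force = 147.67 + 9.49 = 157.16; u = 9.49/157.16 = 6.04%.
May: labor force = 148.96 + 12.43 = 161.39; u = 12.43/161.39 = 7.70%.
Change = 7.70% − 6.04% = +1.66 pp.

The unemployment rate changed by +1.66 percentage points.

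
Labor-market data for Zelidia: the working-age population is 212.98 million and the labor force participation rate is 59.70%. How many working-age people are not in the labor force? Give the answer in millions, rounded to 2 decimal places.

Share not in the labor force = 1 − 0.5970 = 0.4030.
Not in labor force = 0.4030 × 212.98 ≈ 85.83 million.

About 85.83 million are not in the labor force.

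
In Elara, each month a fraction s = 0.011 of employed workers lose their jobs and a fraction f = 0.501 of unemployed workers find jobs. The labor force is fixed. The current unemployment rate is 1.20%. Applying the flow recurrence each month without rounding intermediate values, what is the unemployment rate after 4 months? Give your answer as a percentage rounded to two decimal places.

Unemployment rate after four months ≈ 2.09%.

With a fixed labor force, u_{t+1} = u_t + s·(1−u_t) − f·u_t = u_t·(1−s−f) + s.
Here 1−s−f = 0.488 and s = 0.011.
u_1 = 0.012000 × 0.488 + 0.011 = 0.016856.
u_2 = 0.016856 × 0.488 + 0.011 = 0.019226.
u_3 = 0.019226 × 0.488 + 0.011 = 0.020382.
u_4 = 0.020382 × 0.488 + 0.011 = 0.020946.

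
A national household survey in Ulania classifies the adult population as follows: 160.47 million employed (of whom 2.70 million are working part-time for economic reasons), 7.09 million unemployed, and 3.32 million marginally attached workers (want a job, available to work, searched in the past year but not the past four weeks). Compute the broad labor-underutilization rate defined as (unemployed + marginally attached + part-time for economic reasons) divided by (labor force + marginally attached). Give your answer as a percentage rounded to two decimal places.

Labor force = 160.47 + 7.09 = 167.56 million.
Numerator = 7.09 + 3.32 + 2.70 = 13.11 million.
Denominator = 167.56 + 3.32 = 170.88 million.
Broad rate = 13.11 / 170.88 = 7.67%.

Broad underutilization rate ≈ 7.67%.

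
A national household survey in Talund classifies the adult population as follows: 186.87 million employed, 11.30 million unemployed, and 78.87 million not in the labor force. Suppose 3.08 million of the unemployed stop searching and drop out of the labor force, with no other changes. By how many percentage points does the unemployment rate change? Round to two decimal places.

Initially, labor force = 186.87 + 11.30 = 198.17 million, so u = 11.30/198.17 = 5.70%.
After the change, unemployed and labor force both fall by 3.08 → E = 186.87, U = 8.22, labor force = 195.09 million.
New unemployment rate = 8.22 / 195.09 = 4.21%.
Change = 4.21% − 5.70% = −1.49 percentage points.

The unemployment rate changes by −1.49 percentage points.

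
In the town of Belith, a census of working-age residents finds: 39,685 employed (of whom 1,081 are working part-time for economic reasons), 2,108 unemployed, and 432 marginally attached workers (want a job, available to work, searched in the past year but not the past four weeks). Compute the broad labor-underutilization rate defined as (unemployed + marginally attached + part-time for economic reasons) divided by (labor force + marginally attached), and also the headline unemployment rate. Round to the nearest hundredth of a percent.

Labor force = 39,685 + 2,108 = 41,793.
Numerator = 2,108 + 432 + 1,081 = 3,621.
Denominator = 41,793 + 432 = 42,225.
Broad rate = 3,621 / 42,225 = 8.58%.
Headline unemployment rate = 2,108 / 41,793 = 5.04%.

Broad underutilization rate ≈ 8.58%; headline unemployment rate ≈ 5.04%.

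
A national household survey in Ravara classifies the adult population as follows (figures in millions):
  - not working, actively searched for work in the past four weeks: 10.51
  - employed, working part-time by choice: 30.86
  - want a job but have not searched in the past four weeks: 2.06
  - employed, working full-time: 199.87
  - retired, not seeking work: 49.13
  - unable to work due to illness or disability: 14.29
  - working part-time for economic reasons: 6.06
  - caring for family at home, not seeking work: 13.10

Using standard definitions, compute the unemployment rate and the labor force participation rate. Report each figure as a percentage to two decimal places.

Employed = 30.86 + 199.87 + 6.06 = 236.79 million (anyone who worked, including part-time for economic reasons, counts as employed).
Unemployed = 10.51 million.
Labor force = 236.79 + 10.51 = 247.30 million.
Not in labor force = 2.06 + 49.13 + 14.29 + 13.10 = 78.58 million (those not working and not actively searching are outside the labor force — including those who want a job but have given up searching).
Civilian working-age population = 247.30 + 78.58 = 325.88 million.
Unemployment rate = 10.51 / 247.30 = 4.25%.
Labor force participation rate = 247.30 / 325.88 = 75.89%.

Unemployment rate ≈ 4.25%; labor force participation rate ≈ 75.89%.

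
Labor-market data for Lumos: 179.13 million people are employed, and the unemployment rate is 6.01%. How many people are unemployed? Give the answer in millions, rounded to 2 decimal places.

About 11.45 million are unemployed.

Let U be the number unemployed. The labor force is E + U, and U/(E+U) = 0.0601.
So U = 0.0601 × 179.13 / (1 − 0.0601) = 10.7657 / 0.9399 ≈ 11.45 million.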